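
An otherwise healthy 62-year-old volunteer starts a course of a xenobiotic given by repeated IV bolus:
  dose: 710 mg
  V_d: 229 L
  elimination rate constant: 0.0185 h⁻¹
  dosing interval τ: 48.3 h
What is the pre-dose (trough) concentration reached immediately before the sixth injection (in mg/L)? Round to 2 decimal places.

2.12 mg/L

C₀ per dose = Dose / Vd = 710 / 229 = 3.100 mg/L
Fraction remaining after one interval: r = e^(−kτ) = e^(−0.01850 × 48.3) = 0.4092
Before dose 6, 5 doses have been given (aged 1τ, 2τ, 3τ, 4τ, 5τ).
C_trough = C₀ × (r + r² + … + r^5) = C₀ × r(1−r^5)/(1−r)
        = 3.100 × 0.4092 × (1 − 0.01147) / (1 − 0.4092) = 2.122 mg/L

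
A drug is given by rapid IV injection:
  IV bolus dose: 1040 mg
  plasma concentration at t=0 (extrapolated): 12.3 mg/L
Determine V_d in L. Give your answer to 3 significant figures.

Vd = Dose / C₀ = 1040 / 12.3 = 84.55 L

84.6 L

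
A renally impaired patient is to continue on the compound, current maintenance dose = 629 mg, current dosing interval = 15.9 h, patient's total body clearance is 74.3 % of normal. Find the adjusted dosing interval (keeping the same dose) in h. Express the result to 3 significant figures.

21.4 h

To keep the same average steady-state level, dosing rate must scale with clearance.
CL ratio = 74.3 / 100 = 0.7430
New interval (same dose) = 15.9 / 0.7430 = 21.40 h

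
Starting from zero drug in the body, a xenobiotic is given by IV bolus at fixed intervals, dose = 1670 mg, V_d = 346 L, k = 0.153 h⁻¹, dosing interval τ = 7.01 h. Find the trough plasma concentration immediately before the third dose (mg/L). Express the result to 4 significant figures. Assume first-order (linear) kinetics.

C₀ per dose = Dose / Vd = 1670 / 346 = 4.827 mg/L
Fraction remaining after one interval: r = e^(−kτ) = e^(−0.1530 × 7.01) = 0.3421
Before dose 3, 2 doses have been given (aged 1τ, 2τ).
C_trough = C₀ × (r + r²) = 4.827 × (0.3421 + 0.1170) = 2.216 mg/L

2.216 mg/L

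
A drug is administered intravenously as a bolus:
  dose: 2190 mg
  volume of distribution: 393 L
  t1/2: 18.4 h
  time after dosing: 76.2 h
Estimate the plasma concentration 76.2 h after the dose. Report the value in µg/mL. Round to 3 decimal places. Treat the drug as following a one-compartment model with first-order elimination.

0.316 µg/mL

C₀ = Dose / Vd = 2190 / 393 = 5.573 mg/L
k = ln2 / t½ = 0.693147 / 18.4 = 0.03767 h⁻¹
C = C₀ · e^(−k·t) = 5.573 × e^(−0.03767 × 76.2)
  = 5.573 × 0.05667 = 0.3158 mg/L
(0.3158 mg/L = 0.3158 µg/mL)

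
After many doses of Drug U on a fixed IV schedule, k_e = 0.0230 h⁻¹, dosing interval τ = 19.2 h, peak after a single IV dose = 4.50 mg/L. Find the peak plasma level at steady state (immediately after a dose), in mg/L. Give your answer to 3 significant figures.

12.6 mg/L

e^(−kτ) = e^(−0.02300 × 19.2) = 0.6430
Accumulation ratio R = 1 / (1 − e^(−kτ)) = 1 / (1 − 0.6430) = 2.801
Steady-state peak = C₀ × R = 4.50 × 2.801 = 12.60 mg/L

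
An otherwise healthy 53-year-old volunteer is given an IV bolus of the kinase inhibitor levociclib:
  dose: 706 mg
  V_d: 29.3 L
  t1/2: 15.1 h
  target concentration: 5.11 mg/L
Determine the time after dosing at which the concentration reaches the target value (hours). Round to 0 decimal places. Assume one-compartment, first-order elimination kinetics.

34 h

C₀ = Dose / Vd = 706.0 / 29.3 = 24.10 mg/L
k = ln2 / t½ = 0.693147 / 15.1 = 0.04590 h⁻¹
t = ln(C₀ / C) / k = ln(24.10 / 5.11) / 0.04590
  = ln(4.716) / 0.04590 = 1.551 / 0.04590 = 33.79 h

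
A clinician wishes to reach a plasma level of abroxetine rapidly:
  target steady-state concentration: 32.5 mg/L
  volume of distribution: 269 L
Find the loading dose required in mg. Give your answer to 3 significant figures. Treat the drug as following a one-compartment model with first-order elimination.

8740 mg

LD = Css × Vd = 32.5 × 269 = 8743 mg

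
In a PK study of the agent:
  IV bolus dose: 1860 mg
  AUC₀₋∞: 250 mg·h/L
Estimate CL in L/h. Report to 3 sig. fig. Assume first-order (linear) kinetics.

CL = Dose / AUC = 1860 / 250 = 7.440 L/h

7.44 L/h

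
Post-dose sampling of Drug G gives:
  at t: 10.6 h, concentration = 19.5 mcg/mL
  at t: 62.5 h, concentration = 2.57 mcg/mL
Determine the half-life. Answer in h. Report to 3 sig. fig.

k = ln(C₁/C₂) / (t₂ − t₁) = ln(19.5/2.57) / (62.5 − 10.6)
  = 2.027 / 51.90 = 0.03906 h⁻¹
t½ = ln2 / k = 0.693147 / 0.03906 = 17.75 h

17.8 h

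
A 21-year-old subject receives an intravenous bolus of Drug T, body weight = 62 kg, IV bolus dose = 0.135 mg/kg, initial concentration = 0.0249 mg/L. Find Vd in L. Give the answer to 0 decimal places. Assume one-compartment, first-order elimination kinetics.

336 L

Dose = 0.135 × 62 = 8.370 mg
Vd = Dose / C₀ = 8.370 / 0.0249 = 336.1 L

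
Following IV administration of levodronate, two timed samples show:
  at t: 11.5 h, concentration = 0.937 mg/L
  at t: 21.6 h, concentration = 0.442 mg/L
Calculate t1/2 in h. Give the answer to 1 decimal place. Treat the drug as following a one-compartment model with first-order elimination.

9.3 h

k = ln(C₁/C₂) / (t₂ − t₁) = ln(0.937/0.442) / (21.6 − 11.5)
  = 0.7514 / 10.10 = 0.07440 h⁻¹
t½ = ln2 / k = 0.693147 / 0.07440 = 9.316 h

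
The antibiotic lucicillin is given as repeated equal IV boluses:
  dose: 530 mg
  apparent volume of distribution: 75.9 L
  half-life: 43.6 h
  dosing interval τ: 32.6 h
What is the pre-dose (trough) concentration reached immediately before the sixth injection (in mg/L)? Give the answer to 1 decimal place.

C₀ per dose = Dose / Vd = 530 / 75.9 = 6.983 mg/L
k = ln2 / t½ = 0.693147 / 43.6 = 0.01590 h⁻¹
Fraction remaining after one interval: r = e^(−kτ) = e^(−0.01590 × 32.6) = 0.5955
Before dose 6, 5 doses have been given (aged 1τ, 2τ, 3τ, 4τ, 5τ).
C_trough = C₀ × (r + r² + … + r^5) = C₀ × r(1−r^5)/(1−r)
        = 6.983 × 0.5955 × (1 − 0.07489) / (1 − 0.5955) = 9.510 mg/L

9.5 mg/L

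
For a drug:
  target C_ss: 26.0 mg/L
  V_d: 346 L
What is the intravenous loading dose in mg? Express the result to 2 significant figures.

LD = Css × Vd = 26.0 × 346 = 8996 mg

9000 mg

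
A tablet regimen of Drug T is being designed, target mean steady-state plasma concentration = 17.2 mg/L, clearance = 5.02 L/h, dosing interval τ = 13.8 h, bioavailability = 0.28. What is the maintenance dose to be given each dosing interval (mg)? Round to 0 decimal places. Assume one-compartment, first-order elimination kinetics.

At steady state, F × (Dose/τ) = Css × CL.
Dose = Css × CL × τ / F = 17.2 × 5.020 × 13.8 / 0.28 = 4256 mg

4256 mg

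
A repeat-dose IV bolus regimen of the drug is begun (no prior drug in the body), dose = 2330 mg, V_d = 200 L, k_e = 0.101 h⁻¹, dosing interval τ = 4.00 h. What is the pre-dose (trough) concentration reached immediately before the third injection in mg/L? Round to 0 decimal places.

13 mg/L

C₀ per dose = Dose / Vd = 2330 / 200 = 11.65 mg/L
Fraction remaining after one interval: r = e^(−kτ) = e^(−0.1010 × 4.00) = 0.6676
Before dose 3, 2 doses have been given (aged 1τ, 2τ).
C_trough = C₀ × (r + r²) = 11.65 × (0.6676 + 0.4457) = 12.97 mg/L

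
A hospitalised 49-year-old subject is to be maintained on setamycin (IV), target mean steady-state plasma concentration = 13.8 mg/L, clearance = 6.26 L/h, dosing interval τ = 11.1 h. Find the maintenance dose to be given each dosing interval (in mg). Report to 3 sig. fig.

At steady state, Dose/τ = Css × CL.
Dose = Css × CL × τ = 13.8 × 6.260 × 11.1 = 958.9 mg

959 mg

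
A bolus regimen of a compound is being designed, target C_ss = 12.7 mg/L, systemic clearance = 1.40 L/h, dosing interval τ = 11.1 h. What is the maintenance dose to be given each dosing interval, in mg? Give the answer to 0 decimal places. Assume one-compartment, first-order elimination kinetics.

At steady state, Dose/τ = Css × CL.
Dose = Css × CL × τ = 12.7 × 1.400 × 11.1 = 197.4 mg

197 mg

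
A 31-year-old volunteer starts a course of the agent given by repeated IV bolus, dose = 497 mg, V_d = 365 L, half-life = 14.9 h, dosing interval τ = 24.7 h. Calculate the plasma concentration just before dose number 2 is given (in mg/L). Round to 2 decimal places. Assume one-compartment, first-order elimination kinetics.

0.43 mg/L

C₀ per dose = Dose / Vd = 497 / 365 = 1.362 mg/L
k = ln2 / t½ = 0.693147 / 14.9 = 0.04652 h⁻¹
Fraction remaining after one interval: r = e^(−kτ) = e^(−0.04652 × 24.7) = 0.3169
Before dose 2, 1 dose has been given (aged 1τ).
C_trough = C₀ × r = 1.362 × 0.3169 = 0.4316 mg/L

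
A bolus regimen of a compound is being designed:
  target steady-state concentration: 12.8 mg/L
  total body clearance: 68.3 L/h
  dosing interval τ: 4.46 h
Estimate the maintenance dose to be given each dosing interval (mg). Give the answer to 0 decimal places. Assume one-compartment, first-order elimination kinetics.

3899 mg

At steady state, Dose/τ = Css × CL.
Dose = Css × CL × τ = 12.8 × 68.30 × 4.46 = 3899 mg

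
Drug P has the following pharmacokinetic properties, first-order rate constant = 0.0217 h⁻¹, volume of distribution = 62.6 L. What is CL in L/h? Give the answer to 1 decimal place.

CL = k × Vd = 0.0217 × 62.6 = 1.358 L/h

1.4 L/h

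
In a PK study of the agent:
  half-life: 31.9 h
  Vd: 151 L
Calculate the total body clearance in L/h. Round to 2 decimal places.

3.28 L/h

k = ln2 / t½ = 0.693147 / 31.9 = 0.02173 h⁻¹
CL = k × Vd = 0.02173 × 151 = 3.281 L/h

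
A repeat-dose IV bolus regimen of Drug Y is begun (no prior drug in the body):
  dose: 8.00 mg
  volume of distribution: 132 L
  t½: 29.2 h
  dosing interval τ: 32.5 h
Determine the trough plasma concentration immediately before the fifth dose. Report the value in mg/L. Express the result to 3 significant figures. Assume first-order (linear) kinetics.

C₀ per dose = Dose / Vd = 8.00 / 132 = 0.06061 mg/L
k = ln2 / t½ = 0.693147 / 29.2 = 0.02374 h⁻¹
Fraction remaining after one interval: r = e^(−kτ) = e^(−0.02374 × 32.5) = 0.4623
Before dose 5, 4 doses have been given (aged 1τ, 2τ, 3τ, 4τ).
C_trough = C₀ × (r + r² + … + r^4) = C₀ × r(1−r^4)/(1−r)
        = 0.06061 × 0.4623 × (1 − 0.04568) / (1 − 0.4623) = 0.04973 mg/L

0.0497 mg/L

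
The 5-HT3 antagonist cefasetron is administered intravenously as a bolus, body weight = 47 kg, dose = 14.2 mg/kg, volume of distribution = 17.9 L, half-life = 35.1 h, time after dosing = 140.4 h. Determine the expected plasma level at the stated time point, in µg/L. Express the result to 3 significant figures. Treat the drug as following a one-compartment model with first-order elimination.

Total dose = 14.2 × 47 = 667.4 mg
C₀ = Dose / Vd = 667.4 / 17.9 = 37.28 mg/L
k = ln2 / t½ = 0.693147 / 35.1 = 0.01975 h⁻¹
t / t½ = 140.4 / 35.1 = 4 half-lives
C = C₀ × (1/2)^4 = 37.28 × 0.06250 = 2.330 mg/L
Convert: 2.330 mg/L × 1000 = 2330 µg/L

2330 µg/L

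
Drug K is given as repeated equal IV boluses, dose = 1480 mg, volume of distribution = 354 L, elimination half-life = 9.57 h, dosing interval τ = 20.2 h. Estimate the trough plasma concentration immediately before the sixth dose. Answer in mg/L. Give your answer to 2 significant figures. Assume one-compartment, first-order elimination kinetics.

1.3 mg/L

C₀ per dose = Dose / Vd = 1480 / 354 = 4.181 mg/L
k = ln2 / t½ = 0.693147 / 9.57 = 0.07243 h⁻¹
Fraction remaining after one interval: r = e^(−kτ) = e^(−0.07243 × 20.2) = 0.2315
Before dose 6, 5 doses have been given (aged 1τ, 2τ, 3τ, 4τ, 5τ).
C_trough = C₀ × (r + r² + … + r^5) = C₀ × r(1−r^5)/(1−r)
        = 4.181 × 0.2315 × (1 − 0.0006649) / (1 − 0.2315) = 1.259 mg/L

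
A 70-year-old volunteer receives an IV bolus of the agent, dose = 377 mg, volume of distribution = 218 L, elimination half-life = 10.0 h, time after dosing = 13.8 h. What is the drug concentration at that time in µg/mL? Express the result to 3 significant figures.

C₀ = Dose / Vd = 377.0 / 218 = 1.729 mg/L
k = ln2 / t½ = 0.693147 / 10.0 = 0.06931 h⁻¹
C = C₀ · e^(−k·t) = 1.729 × e^(−0.06931 × 13.8)
  = 1.729 × 0.3842 = 0.6643 mg/L
(0.6643 mg/L = 0.6643 µg/mL)

0.664 µg/mL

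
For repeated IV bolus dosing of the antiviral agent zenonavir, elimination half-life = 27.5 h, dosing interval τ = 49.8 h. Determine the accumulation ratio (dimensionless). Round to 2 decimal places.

k = ln2 / t½ = 0.693147 / 27.5 = 0.02521 h⁻¹
e^(−kτ) = e^(−0.02521 × 49.8) = 0.2849
Accumulation ratio R = 1 / (1 − e^(−kτ)) = 1 / (1 − 0.2849) = 1.398

1.40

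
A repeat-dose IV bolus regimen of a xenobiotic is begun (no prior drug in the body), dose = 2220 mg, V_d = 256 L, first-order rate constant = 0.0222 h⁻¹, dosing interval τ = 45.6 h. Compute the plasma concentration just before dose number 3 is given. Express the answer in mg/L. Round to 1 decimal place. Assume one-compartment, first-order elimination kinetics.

4.3 mg/L

C₀ per dose = Dose / Vd = 2220 / 256 = 8.672 mg/L
Fraction remaining after one interval: r = e^(−kτ) = e^(−0.02220 × 45.6) = 0.3634
Before dose 3, 2 doses have been given (aged 1τ, 2τ).
C_trough = C₀ × (r + r²) = 8.672 × (0.3634 + 0.1321) = 4.297 mg/L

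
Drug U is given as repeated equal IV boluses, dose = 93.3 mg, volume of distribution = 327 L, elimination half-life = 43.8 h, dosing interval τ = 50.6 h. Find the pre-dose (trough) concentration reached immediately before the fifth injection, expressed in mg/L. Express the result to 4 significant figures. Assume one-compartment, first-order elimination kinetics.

0.2230 mg/L

C₀ per dose = Dose / Vd = 93.3 / 327 = 0.2853 mg/L
k = ln2 / t½ = 0.693147 / 43.8 = 0.01583 h⁻¹
Fraction remaining after one interval: r = e^(−kτ) = e^(−0.01583 × 50.6) = 0.4489
Before dose 5, 4 doses have been given (aged 1τ, 2τ, 3τ, 4τ).
C_trough = C₀ × (r + r² + … + r^4) = C₀ × r(1−r^4)/(1−r)
        = 0.2853 × 0.4489 × (1 − 0.04061) / (1 − 0.4489) = 0.2230 mg/L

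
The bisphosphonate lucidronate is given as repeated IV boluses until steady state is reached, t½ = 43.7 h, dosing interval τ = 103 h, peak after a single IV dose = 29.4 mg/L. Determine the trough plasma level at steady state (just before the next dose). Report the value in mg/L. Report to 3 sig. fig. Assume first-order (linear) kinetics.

7.13 mg/L

k = ln2 / t½ = 0.693147 / 43.7 = 0.01586 h⁻¹
e^(−kτ) = e^(−0.01586 × 103) = 0.1952
Accumulation ratio R = 1 / (1 − e^(−kτ)) = 1 / (1 − 0.1952) = 1.243
Steady-state trough = C₀ × R × e^(−kτ) = 29.4 × 1.243 × 0.1952 = 7.133 mg/L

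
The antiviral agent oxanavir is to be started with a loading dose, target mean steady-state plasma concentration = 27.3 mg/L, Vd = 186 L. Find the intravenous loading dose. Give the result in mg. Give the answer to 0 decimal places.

5078 mg

LD = Css × Vd = 27.3 × 186 = 5078 mg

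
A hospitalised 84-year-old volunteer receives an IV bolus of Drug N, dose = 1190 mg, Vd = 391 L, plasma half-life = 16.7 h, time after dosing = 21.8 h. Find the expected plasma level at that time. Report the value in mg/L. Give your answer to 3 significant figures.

C₀ = Dose / Vd = 1190 / 391 = 3.043 mg/L
k = ln2 / t½ = 0.693147 / 16.7 = 0.04151 h⁻¹
C = C₀ · e^(−k·t) = 3.043 × e^(−0.04151 × 21.8)
  = 3.043 × 0.4046 = 1.231 mg/L

1.23 mg/L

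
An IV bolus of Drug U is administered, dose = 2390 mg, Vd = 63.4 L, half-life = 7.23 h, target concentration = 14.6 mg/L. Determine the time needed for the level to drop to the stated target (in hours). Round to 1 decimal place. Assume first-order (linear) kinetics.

9.9 h

C₀ = Dose / Vd = 2390 / 63.4 = 37.70 mg/L
k = ln2 / t½ = 0.693147 / 7.23 = 0.09587 h⁻¹
t = ln(C₀ / C) / k = ln(37.70 / 14.6) / 0.09587
  = ln(2.582) / 0.09587 = 0.9486 / 0.09587 = 9.895 h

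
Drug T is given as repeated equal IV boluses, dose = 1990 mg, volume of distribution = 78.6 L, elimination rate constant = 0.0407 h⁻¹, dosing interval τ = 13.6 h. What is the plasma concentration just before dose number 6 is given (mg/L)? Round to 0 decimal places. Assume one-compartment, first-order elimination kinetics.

32 mg/L

C₀ per dose = Dose / Vd = 1990 / 78.6 = 25.32 mg/L
Fraction remaining after one interval: r = e^(−kτ) = e^(−0.04070 × 13.6) = 0.5749
Before dose 6, 5 doses have been given (aged 1τ, 2τ, 3τ, 4τ, 5τ).
C_trough = C₀ × (r + r² + … + r^5) = C₀ × r(1−r^5)/(1−r)
        = 25.32 × 0.5749 × (1 − 0.06280) / (1 − 0.5749) = 32.09 mg/L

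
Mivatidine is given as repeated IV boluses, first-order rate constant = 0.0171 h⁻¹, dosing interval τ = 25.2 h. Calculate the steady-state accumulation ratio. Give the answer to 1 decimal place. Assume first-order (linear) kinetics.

2.9

e^(−kτ) = e^(−0.01710 × 25.2) = 0.6499
Accumulation ratio R = 1 / (1 − e^(−kτ)) = 1 / (1 − 0.6499) = 2.856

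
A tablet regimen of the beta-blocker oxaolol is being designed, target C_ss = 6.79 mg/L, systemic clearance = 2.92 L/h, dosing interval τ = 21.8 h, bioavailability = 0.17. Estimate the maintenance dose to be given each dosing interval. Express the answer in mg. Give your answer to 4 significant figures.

At steady state, F × (Dose/τ) = Css × CL.
Dose = Css × CL × τ / F = 6.79 × 2.920 × 21.8 / 0.17 = 2542 mg

2542 mg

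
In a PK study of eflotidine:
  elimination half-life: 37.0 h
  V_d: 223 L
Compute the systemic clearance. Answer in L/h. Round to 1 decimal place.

4.2 L/h

k = ln2 / t½ = 0.693147 / 37.0 = 0.01873 h⁻¹
CL = k × Vd = 0.01873 × 223 = 4.177 L/h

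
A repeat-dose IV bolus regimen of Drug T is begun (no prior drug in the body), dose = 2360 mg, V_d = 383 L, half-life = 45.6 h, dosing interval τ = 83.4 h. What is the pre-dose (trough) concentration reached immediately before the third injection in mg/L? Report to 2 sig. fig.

C₀ per dose = Dose / Vd = 2360 / 383 = 6.162 mg/L
k = ln2 / t½ = 0.693147 / 45.6 = 0.01520 h⁻¹
Fraction remaining after one interval: r = e^(−kτ) = e^(−0.01520 × 83.4) = 0.2815
Before dose 3, 2 doses have been given (aged 1τ, 2τ).
C_trough = C₀ × (r + r²) = 6.162 × (0.2815 + 0.07924) = 2.223 mg/L

2.2 mg/L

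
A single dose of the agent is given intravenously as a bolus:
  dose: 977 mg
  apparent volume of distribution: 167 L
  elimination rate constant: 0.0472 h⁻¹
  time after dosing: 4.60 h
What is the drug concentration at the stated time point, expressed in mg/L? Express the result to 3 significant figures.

4.71 mg/L

C₀ = Dose / Vd = 977.0 / 167 = 5.850 mg/L
C = C₀ · e^(−k·t) = 5.850 × e^(−0.04720 × 4.60)
  = 5.850 × 0.8048 = 4.708 mg/L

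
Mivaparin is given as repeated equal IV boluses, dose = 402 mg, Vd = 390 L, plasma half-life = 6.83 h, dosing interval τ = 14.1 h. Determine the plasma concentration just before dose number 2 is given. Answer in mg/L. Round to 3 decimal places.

0.246 mg/L

C₀ per dose = Dose / Vd = 402 / 390 = 1.031 mg/L
k = ln2 / t½ = 0.693147 / 6.83 = 0.1015 h⁻¹
Fraction remaining after one interval: r = e^(−kτ) = e^(−0.1015 × 14.1) = 0.2390
Before dose 2, 1 dose has been given (aged 1τ).
C_trough = C₀ × r = 1.031 × 0.2390 = 0.2464 mg/L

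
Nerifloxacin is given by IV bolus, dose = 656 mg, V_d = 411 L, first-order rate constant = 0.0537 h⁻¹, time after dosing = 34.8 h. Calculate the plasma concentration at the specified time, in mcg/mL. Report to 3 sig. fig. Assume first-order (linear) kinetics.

0.246 mcg/mL

C₀ = Dose / Vd = 656.0 / 411 = 1.596 mg/L
C = C₀ · e^(−k·t) = 1.596 × e^(−0.05370 × 34.8)
  = 1.596 × 0.1543 = 0.2463 mg/L
(0.2463 mg/L = 0.2463 mcg/mL)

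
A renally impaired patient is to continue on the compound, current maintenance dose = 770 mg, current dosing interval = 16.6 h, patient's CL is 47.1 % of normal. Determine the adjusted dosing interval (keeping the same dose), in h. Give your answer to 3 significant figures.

35.2 h

To keep the same average steady-state level, dosing rate must scale with clearance.
CL ratio = 47.1 / 100 = 0.4710
New interval (same dose) = 16.6 / 0.4710 = 35.24 h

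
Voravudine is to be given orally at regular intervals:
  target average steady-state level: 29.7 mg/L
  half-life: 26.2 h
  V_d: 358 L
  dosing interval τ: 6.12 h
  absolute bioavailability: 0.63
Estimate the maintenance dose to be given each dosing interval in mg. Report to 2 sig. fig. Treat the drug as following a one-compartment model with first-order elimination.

2700 mg

k = ln2 / t½ = 0.693147 / 26.2 = 0.02646 h⁻¹
CL = k × Vd = 0.02646 × 358 = 9.473 L/h
At steady state, F × (Dose/τ) = Css × CL.
Dose = Css × CL × τ / F = 29.7 × 9.473 × 6.12 / 0.63 = 2733 mg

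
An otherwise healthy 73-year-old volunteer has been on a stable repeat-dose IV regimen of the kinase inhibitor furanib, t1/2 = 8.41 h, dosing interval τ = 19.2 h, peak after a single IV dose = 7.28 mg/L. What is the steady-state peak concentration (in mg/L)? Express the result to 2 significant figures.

k = ln2 / t½ = 0.693147 / 8.41 = 0.08242 h⁻¹
e^(−kτ) = e^(−0.08242 × 19.2) = 0.2055
Accumulation ratio R = 1 / (1 − e^(−kτ)) = 1 / (1 − 0.2055) = 1.259
Steady-state peak = C₀ × R = 7.28 × 1.259 = 9.166 mg/L

9.2 mg/L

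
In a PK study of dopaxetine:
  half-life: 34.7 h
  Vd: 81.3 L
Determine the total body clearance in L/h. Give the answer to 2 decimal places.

k = ln2 / t½ = 0.693147 / 34.7 = 0.01998 h⁻¹
CL = k × Vd = 0.01998 × 81.3 = 1.624 L/h

1.62 L/h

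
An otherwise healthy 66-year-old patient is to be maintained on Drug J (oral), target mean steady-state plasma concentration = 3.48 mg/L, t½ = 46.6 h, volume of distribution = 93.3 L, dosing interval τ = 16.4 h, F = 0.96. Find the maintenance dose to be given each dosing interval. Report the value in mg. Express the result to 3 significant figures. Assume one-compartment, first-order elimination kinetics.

82.5 mg

k = ln2 / t½ = 0.693147 / 46.6 = 0.01487 h⁻¹
CL = k × Vd = 0.01487 × 93.3 = 1.387 L/h
At steady state, F × (Dose/τ) = Css × CL.
Dose = Css × CL × τ / F = 3.48 × 1.387 × 16.4 / 0.96 = 82.46 mg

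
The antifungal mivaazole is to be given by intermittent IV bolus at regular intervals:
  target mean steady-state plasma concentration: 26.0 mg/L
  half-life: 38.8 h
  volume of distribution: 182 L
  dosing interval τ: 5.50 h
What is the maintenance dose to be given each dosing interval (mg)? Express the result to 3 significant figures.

k = ln2 / t½ = 0.693147 / 38.8 = 0.01786 h⁻¹
CL = k × Vd = 0.01786 × 182 = 3.251 L/h
At steady state, Dose/τ = Css × CL.
Dose = Css × CL × τ = 26.0 × 3.251 × 5.50 = 464.9 mg

465 mg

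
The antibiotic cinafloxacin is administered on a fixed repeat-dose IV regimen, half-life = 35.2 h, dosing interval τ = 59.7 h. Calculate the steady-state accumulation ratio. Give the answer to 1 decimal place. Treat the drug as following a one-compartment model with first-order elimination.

1.4

k = ln2 / t½ = 0.693147 / 35.2 = 0.01969 h⁻¹
e^(−kτ) = e^(−0.01969 × 59.7) = 0.3087
Accumulation ratio R = 1 / (1 − e^(−kτ)) = 1 / (1 − 0.3087) = 1.447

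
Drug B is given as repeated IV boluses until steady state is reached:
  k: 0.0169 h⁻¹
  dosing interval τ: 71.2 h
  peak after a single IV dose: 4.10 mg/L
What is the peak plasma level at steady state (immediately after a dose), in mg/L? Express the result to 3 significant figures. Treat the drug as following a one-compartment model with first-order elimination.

e^(−kτ) = e^(−0.01690 × 71.2) = 0.3002
Accumulation ratio R = 1 / (1 − e^(−kτ)) = 1 / (1 − 0.3002) = 1.429
Steady-state peak = C₀ × R = 4.10 × 1.429 = 5.859 mg/L

5.86 mg/L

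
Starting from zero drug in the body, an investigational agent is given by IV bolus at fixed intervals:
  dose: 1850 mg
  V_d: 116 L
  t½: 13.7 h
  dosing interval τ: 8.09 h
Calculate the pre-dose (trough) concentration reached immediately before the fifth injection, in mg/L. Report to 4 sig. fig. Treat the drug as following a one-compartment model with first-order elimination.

25.40 mg/L

C₀ per dose = Dose / Vd = 1850 / 116 = 15.95 mg/L
k = ln2 / t½ = 0.693147 / 13.7 = 0.05059 h⁻¹
Fraction remaining after one interval: r = e^(−kτ) = e^(−0.05059 × 8.09) = 0.6641
Before dose 5, 4 doses have been given (aged 1τ, 2τ, 3τ, 4τ).
C_trough = C₀ × (r + r² + … + r^4) = C₀ × r(1−r^4)/(1−r)
        = 15.95 × 0.6641 × (1 − 0.1945) / (1 − 0.6641) = 25.40 mg/L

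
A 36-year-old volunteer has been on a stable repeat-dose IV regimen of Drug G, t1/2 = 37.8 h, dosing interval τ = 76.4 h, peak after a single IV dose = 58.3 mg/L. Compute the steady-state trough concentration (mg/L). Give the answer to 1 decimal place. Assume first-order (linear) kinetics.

19.1 mg/L

k = ln2 / t½ = 0.693147 / 37.8 = 0.01834 h⁻¹
e^(−kτ) = e^(−0.01834 × 76.4) = 0.2463
Accumulation ratio R = 1 / (1 − e^(−kτ)) = 1 / (1 − 0.2463) = 1.327
Steady-state trough = C₀ × R × e^(−kτ) = 58.3 × 1.327 × 0.2463 = 19.05 mg/L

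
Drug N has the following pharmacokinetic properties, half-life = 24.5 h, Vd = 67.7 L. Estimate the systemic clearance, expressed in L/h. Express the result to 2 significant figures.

k = ln2 / t½ = 0.693147 / 24.5 = 0.02829 h⁻¹
CL = k × Vd = 0.02829 × 67.7 = 1.915 L/h

1.9 L/h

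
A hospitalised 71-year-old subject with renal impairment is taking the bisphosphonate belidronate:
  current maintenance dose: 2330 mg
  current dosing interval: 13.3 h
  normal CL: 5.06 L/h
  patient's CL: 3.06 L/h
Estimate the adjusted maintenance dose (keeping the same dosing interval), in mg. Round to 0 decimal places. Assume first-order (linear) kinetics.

To keep the same average steady-state level, dosing rate must scale with clearance.
CL ratio = 3.06 / 5.06 = 0.6047
New dose (same interval) = 2330 × 0.6047 = 1409 mg

1409 mg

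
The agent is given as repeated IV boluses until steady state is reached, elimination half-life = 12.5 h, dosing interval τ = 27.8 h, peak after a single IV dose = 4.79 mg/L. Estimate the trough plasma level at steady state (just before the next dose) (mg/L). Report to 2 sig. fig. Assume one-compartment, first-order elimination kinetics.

k = ln2 / t½ = 0.693147 / 12.5 = 0.05545 h⁻¹
e^(−kτ) = e^(−0.05545 × 27.8) = 0.2141
Accumulation ratio R = 1 / (1 − e^(−kτ)) = 1 / (1 − 0.2141) = 1.272
Steady-state trough = C₀ × R × e^(−kτ) = 4.79 × 1.272 × 0.2141 = 1.304 mg/L

1.3 mg/L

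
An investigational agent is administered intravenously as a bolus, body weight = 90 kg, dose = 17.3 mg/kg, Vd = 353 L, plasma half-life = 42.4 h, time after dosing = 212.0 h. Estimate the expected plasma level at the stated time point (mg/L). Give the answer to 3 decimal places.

0.138 mg/L

Total dose = 17.3 × 90 = 1557 mg
C₀ = Dose / Vd = 1557 / 353 = 4.411 mg/L
k = ln2 / t½ = 0.693147 / 42.4 = 0.01635 h⁻¹
t / t½ = 212.0 / 42.4 = 5 half-lives
C = C₀ × (1/2)^5 = 4.411 × 0.03125 = 0.1378 mg/L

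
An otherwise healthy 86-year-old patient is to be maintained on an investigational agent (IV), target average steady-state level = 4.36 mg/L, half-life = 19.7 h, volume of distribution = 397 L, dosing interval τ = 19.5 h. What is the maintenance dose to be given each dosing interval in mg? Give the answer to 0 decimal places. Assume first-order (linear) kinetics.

1188 mg

k = ln2 / t½ = 0.693147 / 19.7 = 0.03519 h⁻¹
CL = k × Vd = 0.03519 × 397 = 13.97 L/h
At steady state, Dose/τ = Css × CL.
Dose = Css × CL × τ = 4.36 × 13.97 × 19.5 = 1188 mg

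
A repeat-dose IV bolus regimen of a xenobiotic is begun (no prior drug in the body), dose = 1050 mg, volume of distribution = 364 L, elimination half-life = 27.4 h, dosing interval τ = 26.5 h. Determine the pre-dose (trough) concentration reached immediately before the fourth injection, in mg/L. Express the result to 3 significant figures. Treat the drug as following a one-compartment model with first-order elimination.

C₀ per dose = Dose / Vd = 1050 / 364 = 2.885 mg/L
k = ln2 / t½ = 0.693147 / 27.4 = 0.02530 h⁻¹
Fraction remaining after one interval: r = e^(−kτ) = e^(−0.02530 × 26.5) = 0.5115
Before dose 4, 3 doses have been given (aged 1τ, 2τ, 3τ).
C_trough = C₀ × (r + r² + … + r^3) = C₀ × r(1−r^3)/(1−r)
        = 2.885 × 0.5115 × (1 − 0.1338) / (1 − 0.5115) = 2.617 mg/L

2.62 mg/L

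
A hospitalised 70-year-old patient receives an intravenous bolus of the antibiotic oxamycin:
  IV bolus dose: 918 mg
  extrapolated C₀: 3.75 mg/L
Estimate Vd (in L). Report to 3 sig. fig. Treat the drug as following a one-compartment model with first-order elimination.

245 L

Vd = Dose / C₀ = 918.0 / 3.75 = 244.8 L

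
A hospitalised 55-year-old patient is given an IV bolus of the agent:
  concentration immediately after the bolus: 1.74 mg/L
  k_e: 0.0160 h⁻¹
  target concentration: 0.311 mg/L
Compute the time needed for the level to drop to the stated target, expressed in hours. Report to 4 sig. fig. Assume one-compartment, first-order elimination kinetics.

107.6 h

t = ln(C₀ / C) / k = ln(1.740 / 0.311) / 0.01600
  = ln(5.595) / 0.01600 = 1.722 / 0.01600 = 107.6 h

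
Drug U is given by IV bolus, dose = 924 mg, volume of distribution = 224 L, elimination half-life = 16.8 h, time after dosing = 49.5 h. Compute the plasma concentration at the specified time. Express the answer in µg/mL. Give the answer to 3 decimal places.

0.535 µg/mL

C₀ = Dose / Vd = 924.0 / 224 = 4.125 mg/L
k = ln2 / t½ = 0.693147 / 16.8 = 0.04126 h⁻¹
C = C₀ · e^(−k·t) = 4.125 × e^(−0.04126 × 49.5)
  = 4.125 × 0.1297 = 0.5350 mg/L
(0.5350 mg/L = 0.5350 µg/mL)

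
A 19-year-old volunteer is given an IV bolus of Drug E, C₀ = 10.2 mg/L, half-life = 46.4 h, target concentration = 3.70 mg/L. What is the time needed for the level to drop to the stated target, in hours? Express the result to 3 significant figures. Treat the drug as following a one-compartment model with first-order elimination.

k = ln2 / t½ = 0.693147 / 46.4 = 0.01494 h⁻¹
t = ln(C₀ / C) / k = ln(10.20 / 3.70) / 0.01494
  = ln(2.757) / 0.01494 = 1.014 / 0.01494 = 67.87 h

67.9 h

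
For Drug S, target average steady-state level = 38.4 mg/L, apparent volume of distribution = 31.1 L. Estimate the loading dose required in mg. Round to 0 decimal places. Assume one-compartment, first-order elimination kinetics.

1194 mg

LD = Css × Vd = 38.4 × 31.1 = 1194 mg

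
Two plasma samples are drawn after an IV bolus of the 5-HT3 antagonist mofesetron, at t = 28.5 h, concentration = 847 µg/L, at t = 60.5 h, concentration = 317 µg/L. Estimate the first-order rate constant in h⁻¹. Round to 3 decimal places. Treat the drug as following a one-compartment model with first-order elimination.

k = ln(C₁/C₂) / (t₂ − t₁) = ln(847/317) / (60.5 − 28.5)
  = 0.9828 / 32.00 = 0.03071 h⁻¹

0.031 h⁻¹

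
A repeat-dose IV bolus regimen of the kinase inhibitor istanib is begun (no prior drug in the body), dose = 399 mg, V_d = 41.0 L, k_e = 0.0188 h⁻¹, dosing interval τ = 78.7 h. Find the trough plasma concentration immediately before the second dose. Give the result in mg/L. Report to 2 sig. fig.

2.2 mg/L

C₀ per dose = Dose / Vd = 399 / 41.0 = 9.732 mg/L
Fraction remaining after one interval: r = e^(−kτ) = e^(−0.01880 × 78.7) = 0.2277
Before dose 2, 1 dose has been given (aged 1τ).
C_trough = C₀ × r = 9.732 × 0.2277 = 2.216 mg/L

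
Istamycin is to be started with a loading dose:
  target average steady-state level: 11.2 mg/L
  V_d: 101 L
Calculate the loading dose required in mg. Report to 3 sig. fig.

1130 mg

LD = Css × Vd = 11.2 × 101 = 1131 mg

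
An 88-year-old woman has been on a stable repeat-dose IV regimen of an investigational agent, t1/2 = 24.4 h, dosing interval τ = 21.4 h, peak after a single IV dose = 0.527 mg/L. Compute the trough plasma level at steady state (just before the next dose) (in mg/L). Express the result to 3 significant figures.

0.630 mg/L

k = ln2 / t½ = 0.693147 / 24.4 = 0.02841 h⁻¹
e^(−kτ) = e^(−0.02841 × 21.4) = 0.5445
Accumulation ratio R = 1 / (1 − e^(−kτ)) = 1 / (1 − 0.5445) = 2.195
Steady-state trough = C₀ × R × e^(−kτ) = 0.527 × 2.195 × 0.5445 = 0.6299 mg/L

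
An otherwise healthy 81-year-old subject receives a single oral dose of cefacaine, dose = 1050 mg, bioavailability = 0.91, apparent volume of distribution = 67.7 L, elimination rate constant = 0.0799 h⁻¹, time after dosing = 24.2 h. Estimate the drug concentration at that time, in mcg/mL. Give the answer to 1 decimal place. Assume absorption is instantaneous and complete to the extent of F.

Amount reaching circulation = F × Dose = 0.91 × 1050 = 955.5 mg
C₀ = F·Dose / Vd = 955.5 / 67.7 = 14.11 mg/L
C = C₀ · e^(−k·t) = 14.11 × e^(−0.07990 × 24.2)
  = 14.11 × 0.1446 = 2.040 mg/L
(2.040 mg/L = 2.040 mcg/mL)

2.0 mcg/mL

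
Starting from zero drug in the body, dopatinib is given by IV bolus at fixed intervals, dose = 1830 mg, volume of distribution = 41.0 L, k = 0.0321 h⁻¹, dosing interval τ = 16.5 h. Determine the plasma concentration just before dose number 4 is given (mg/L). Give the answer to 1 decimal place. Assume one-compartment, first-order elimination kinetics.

C₀ per dose = Dose / Vd = 1830 / 41.0 = 44.63 mg/L
Fraction remaining after one interval: r = e^(−kτ) = e^(−0.03210 × 16.5) = 0.5888
Before dose 4, 3 doses have been given (aged 1τ, 2τ, 3τ).
C_trough = C₀ × (r + r² + … + r^3) = C₀ × r(1−r^3)/(1−r)
        = 44.63 × 0.5888 × (1 − 0.2041) / (1 − 0.5888) = 50.86 mg/L

50.9 mg/L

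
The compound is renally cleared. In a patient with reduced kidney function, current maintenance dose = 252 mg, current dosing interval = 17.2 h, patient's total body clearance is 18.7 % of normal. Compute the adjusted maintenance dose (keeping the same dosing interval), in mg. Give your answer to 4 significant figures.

47.12 mg

To keep the same average steady-state level, dosing rate must scale with clearance.
CL ratio = 18.7 / 100 = 0.1870
New dose (same interval) = 252 × 0.1870 = 47.12 mg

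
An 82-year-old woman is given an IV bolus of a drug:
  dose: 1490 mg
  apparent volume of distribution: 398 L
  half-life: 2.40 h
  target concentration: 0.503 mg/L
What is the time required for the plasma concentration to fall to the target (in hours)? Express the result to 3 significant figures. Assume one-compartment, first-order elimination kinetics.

6.95 h

C₀ = Dose / Vd = 1490 / 398 = 3.744 mg/L
k = ln2 / t½ = 0.693147 / 2.40 = 0.2888 h⁻¹
t = ln(C₀ / C) / k = ln(3.744 / 0.503) / 0.2888
  = ln(7.443) / 0.2888 = 2.007 / 0.2888 = 6.949 h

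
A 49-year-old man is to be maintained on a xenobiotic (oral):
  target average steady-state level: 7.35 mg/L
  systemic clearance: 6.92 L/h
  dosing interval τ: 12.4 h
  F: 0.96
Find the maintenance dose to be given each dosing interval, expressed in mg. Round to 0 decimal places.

657 mg

At steady state, F × (Dose/τ) = Css × CL.
Dose = Css × CL × τ / F = 7.35 × 6.920 × 12.4 / 0.96 = 657.0 mg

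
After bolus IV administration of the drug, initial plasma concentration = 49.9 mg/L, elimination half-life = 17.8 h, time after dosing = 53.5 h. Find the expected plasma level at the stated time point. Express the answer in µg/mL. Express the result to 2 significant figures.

k = ln2 / t½ = 0.693147 / 17.8 = 0.03894 h⁻¹
C = C₀ · e^(−k·t) = 49.90 × e^(−0.03894 × 53.5)
  = 49.90 × 0.1245 = 6.213 mg/L
(6.213 mg/L = 6.213 µg/mL)

6.2 µg/mL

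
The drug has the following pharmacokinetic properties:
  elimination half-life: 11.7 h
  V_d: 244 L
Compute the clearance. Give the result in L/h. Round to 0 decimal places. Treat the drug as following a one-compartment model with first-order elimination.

k = ln2 / t½ = 0.693147 / 11.7 = 0.05924 h⁻¹
CL = k × Vd = 0.05924 × 244 = 14.45 L/h

14 L/h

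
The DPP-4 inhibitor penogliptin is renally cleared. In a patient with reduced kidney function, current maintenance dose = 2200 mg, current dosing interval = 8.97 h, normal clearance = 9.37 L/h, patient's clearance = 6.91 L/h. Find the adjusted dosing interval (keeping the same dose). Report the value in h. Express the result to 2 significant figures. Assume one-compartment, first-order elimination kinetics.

12 h

To keep the same average steady-state level, dosing rate must scale with clearance.
CL ratio = 6.91 / 9.37 = 0.7375
New interval (same dose) = 8.97 / 0.7375 = 12.16 h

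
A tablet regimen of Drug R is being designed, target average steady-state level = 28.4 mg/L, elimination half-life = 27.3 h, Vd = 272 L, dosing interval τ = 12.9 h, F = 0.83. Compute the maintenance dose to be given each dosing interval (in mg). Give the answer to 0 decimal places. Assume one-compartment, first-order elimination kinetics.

3048 mg

k = ln2 / t½ = 0.693147 / 27.3 = 0.02539 h⁻¹
CL = k × Vd = 0.02539 × 272 = 6.906 L/h
At steady state, F × (Dose/τ) = Css × CL.
Dose = Css × CL × τ / F = 28.4 × 6.906 × 12.9 / 0.83 = 3048 mg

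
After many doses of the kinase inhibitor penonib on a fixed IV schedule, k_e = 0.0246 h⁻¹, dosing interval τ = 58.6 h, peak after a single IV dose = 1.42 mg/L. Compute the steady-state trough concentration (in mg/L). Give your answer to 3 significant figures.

e^(−kτ) = e^(−0.02460 × 58.6) = 0.2366
Accumulation ratio R = 1 / (1 − e^(−kτ)) = 1 / (1 − 0.2366) = 1.310
Steady-state trough = C₀ × R × e^(−kτ) = 1.42 × 1.310 × 0.2366 = 0.4401 mg/L

0.440 mg/L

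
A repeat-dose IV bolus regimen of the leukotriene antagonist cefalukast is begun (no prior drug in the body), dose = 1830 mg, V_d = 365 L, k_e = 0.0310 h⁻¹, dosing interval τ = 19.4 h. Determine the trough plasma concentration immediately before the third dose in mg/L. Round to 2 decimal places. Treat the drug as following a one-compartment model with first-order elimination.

4.25 mg/L

C₀ per dose = Dose / Vd = 1830 / 365 = 5.014 mg/L
Fraction remaining after one interval: r = e^(−kτ) = e^(−0.03100 × 19.4) = 0.5480
Before dose 3, 2 doses have been given (aged 1τ, 2τ).
C_trough = C₀ × (r + r²) = 5.014 × (0.5480 + 0.3003) = 4.253 mg/L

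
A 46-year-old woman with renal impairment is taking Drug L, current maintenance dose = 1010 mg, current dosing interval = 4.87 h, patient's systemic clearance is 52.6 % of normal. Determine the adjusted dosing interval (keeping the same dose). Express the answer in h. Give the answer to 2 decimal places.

9.26 h

To keep the same average steady-state level, dosing rate must scale with clearance.
CL ratio = 52.6 / 100 = 0.5260
New interval (same dose) = 4.87 / 0.5260 = 9.259 h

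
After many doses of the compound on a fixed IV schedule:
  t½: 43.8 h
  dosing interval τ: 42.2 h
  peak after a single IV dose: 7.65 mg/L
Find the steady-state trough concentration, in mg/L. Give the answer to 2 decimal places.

8.05 mg/L

k = ln2 / t½ = 0.693147 / 43.8 = 0.01583 h⁻¹
e^(−kτ) = e^(−0.01583 × 42.2) = 0.5127
Accumulation ratio R = 1 / (1 − e^(−kτ)) = 1 / (1 − 0.5127) = 2.052
Steady-state trough = C₀ × R × e^(−kτ) = 7.65 × 2.052 × 0.5127 = 8.048 mg/L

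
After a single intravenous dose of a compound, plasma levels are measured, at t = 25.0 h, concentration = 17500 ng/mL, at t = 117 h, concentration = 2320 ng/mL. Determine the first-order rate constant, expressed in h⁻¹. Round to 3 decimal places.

k = ln(C₁/C₂) / (t₂ − t₁) = ln(17500/2320) / (117 − 25.0)
  = 2.021 / 92.00 = 0.02197 h⁻¹

0.022 h⁻¹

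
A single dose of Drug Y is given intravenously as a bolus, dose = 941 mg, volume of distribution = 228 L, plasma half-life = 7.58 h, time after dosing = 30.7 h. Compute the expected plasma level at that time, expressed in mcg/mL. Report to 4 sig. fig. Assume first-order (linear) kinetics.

0.2491 mcg/mL

C₀ = Dose / Vd = 941.0 / 228 = 4.127 mg/L
k = ln2 / t½ = 0.693147 / 7.58 = 0.09144 h⁻¹
C = C₀ · e^(−k·t) = 4.127 × e^(−0.09144 × 30.7)
  = 4.127 × 0.06037 = 0.2491 mg/L
(0.2491 mg/L = 0.2491 mcg/mL)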